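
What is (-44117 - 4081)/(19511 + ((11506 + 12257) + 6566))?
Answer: -24099/24920 ≈ -0.96705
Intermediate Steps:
(-44117 - 4081)/(19511 + ((11506 + 12257) + 6566)) = -48198/(19511 + (23763 + 6566)) = -48198/(19511 + 30329) = -48198/49840 = -48198*1/49840 = -24099/24920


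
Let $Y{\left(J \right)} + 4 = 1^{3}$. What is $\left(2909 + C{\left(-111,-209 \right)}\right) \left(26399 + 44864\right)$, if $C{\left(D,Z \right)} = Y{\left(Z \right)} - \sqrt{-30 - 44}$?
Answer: $207090278 - 71263 i \sqrt{74} \approx 2.0709 \cdot 10^{8} - 6.1303 \cdot 10^{5} i$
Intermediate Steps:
$Y{\left(J \right)} = -3$ ($Y{\left(J \right)} = -4 + 1^{3} = -4 + 1 = -3$)
$C{\left(D,Z \right)} = -3 - i \sqrt{74}$ ($C{\left(D,Z \right)} = -3 - \sqrt{-30 - 44} = -3 - \sqrt{-74} = -3 - i \sqrt{74}$)
$\left(2909 + C{\left(-111,-209 \right)}\right) \left(26399 + 44864\right) = \left(2909 - \left(3 + i \sqrt{74}\right)\right) \left(26399 + 44864\right) = \left(2906 - i \sqrt{74}\right) 71263 = 207090278 - 71263 i \sqrt{74}$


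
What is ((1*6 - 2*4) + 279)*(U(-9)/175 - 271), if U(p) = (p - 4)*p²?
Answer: -13428406/175 ≈ -76734.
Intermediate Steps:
U(p) = p²*(-4 + p) (U(p) = (-4 + p)*p² = p²*(-4 + p))
((1*6 - 2*4) + 279)*(U(-9)/175 - 271) = ((1*6 - 2*4) + 279)*(((-9)²*(-4 - 9))/175 - 271) = ((6 - 8) + 279)*((81*(-13))*(1/175) - 271) = (-2 + 279)*(-1053*1/175 - 271) = 277*(-1053/175 - 271) = 277*(-48478/175) = -13428406/175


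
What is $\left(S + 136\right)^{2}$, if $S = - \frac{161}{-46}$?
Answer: $\frac{77841}{4} \approx 19460.0$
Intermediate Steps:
$S = \frac{7}{2}$ ($S = \left(-161\right) \left(- \frac{1}{46}\right) = \frac{7}{2} \approx 3.5$)
$\left(S + 136\right)^{2} = \left(\frac{7}{2} + 136\right)^{2} = \left(\frac{279}{2}\right)^{2} = \frac{77841}{4}$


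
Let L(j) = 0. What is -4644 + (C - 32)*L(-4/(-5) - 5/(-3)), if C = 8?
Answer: -4644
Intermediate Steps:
-4644 + (C - 32)*L(-4/(-5) - 5/(-3)) = -4644 + (8 - 32)*0 = -4644 - 24*0 = -4644 + 0 = -4644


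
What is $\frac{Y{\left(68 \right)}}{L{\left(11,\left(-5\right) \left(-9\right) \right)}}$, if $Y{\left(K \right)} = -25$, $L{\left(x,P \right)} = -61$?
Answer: $\frac{25}{61} \approx 0.40984$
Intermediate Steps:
$\frac{Y{\left(68 \right)}}{L{\left(11,\left(-5\right) \left(-9\right) \right)}} = - \frac{25}{-61} = \left(-25\right) \left(- \frac{1}{61}\right) = \frac{25}{61}$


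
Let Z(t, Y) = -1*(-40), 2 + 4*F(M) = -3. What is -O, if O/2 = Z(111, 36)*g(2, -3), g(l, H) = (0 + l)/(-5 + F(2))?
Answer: 128/5 ≈ 25.600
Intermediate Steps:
F(M) = -5/4 (F(M) = -½ + (¼)*(-3) = -½ - ¾ = -5/4)
g(l, H) = -4*l/25 (g(l, H) = (0 + l)/(-5 - 5/4) = l/(-25/4) = l*(-4/25) = -4*l/25)
Z(t, Y) = 40
O = -128/5 (O = 2*(40*(-4/25*2)) = 2*(40*(-8/25)) = 2*(-64/5) = -128/5 ≈ -25.600)
-O = -1*(-128/5) = 128/5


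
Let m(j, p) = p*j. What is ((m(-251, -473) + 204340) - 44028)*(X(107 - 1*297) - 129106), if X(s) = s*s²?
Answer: -1949926157710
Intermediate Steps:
m(j, p) = j*p
X(s) = s³
((m(-251, -473) + 204340) - 44028)*(X(107 - 1*297) - 129106) = ((-251*(-473) + 204340) - 44028)*((107 - 1*297)³ - 129106) = ((118723 + 204340) - 44028)*((107 - 297)³ - 129106) = (323063 - 44028)*((-190)³ - 129106) = 279035*(-6859000 - 129106) = 279035*(-6988106) = -1949926157710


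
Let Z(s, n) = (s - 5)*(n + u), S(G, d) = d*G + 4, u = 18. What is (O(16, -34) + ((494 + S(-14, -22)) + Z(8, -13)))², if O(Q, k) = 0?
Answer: 674041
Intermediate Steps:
S(G, d) = 4 + G*d (S(G, d) = G*d + 4 = 4 + G*d)
Z(s, n) = (-5 + s)*(18 + n) (Z(s, n) = (s - 5)*(n + 18) = (-5 + s)*(18 + n))
(O(16, -34) + ((494 + S(-14, -22)) + Z(8, -13)))² = (0 + ((494 + (4 - 14*(-22))) + (-90 - 5*(-13) + 18*8 - 13*8)))² = (0 + ((494 + (4 + 308)) + (-90 + 65 + 144 - 104)))² = (0 + ((494 + 312) + 15))² = (0 + (806 + 15))² = (0 + 821)² = 821² = 674041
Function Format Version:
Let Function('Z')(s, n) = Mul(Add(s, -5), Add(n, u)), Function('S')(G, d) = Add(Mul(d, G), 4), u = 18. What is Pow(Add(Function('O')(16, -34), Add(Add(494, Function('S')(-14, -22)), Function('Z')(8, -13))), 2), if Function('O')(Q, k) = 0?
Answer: 674041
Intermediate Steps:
Function('S')(G, d) = Add(4, Mul(G, d)) (Function('S')(G, d) = Add(Mul(G, d), 4) = Add(4, Mul(G, d)))
Function('Z')(s, n) = Mul(Add(-5, s), Add(18, n)) (Function('Z')(s, n) = Mul(Add(s, -5), Add(n, 18)) = Mul(Add(-5, s), Add(18, n)))
Pow(Add(Function('O')(16, -34), Add(Add(494, Function('S')(-14, -22)), Function('Z')(8, -13))), 2) = Pow(Add(0, Add(Add(494, Add(4, Mul(-14, -22))), Add(-90, Mul(-5, -13), Mul(18, 8), Mul(-13, 8)))), 2) = Pow(Add(0, Add(Add(494, Add(4, 308)), Add(-90, 65, 144, -104))), 2) = Pow(Add(0, Add(Add(494, 312), 15)), 2) = Pow(Add(0, Add(806, 15)), 2) = Pow(Add(0, 821), 2) = Pow(821, 2) = 674041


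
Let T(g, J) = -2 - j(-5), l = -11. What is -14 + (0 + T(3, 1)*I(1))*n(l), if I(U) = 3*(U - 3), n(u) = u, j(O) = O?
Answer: 184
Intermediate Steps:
T(g, J) = 3 (T(g, J) = -2 - 1*(-5) = -2 + 5 = 3)
I(U) = -9 + 3*U (I(U) = 3*(-3 + U) = -9 + 3*U)
-14 + (0 + T(3, 1)*I(1))*n(l) = -14 + (0 + 3*(-9 + 3*1))*(-11) = -14 + (0 + 3*(-9 + 3))*(-11) = -14 + (0 + 3*(-6))*(-11) = -14 + (0 - 18)*(-11) = -14 - 18*(-11) = -14 + 198 = 184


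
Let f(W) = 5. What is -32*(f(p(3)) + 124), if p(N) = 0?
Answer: -4128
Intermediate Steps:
-32*(f(p(3)) + 124) = -32*(5 + 124) = -32*129 = -4128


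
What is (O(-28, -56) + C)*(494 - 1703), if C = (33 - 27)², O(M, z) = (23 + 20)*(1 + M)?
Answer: 1360125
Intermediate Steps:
O(M, z) = 43 + 43*M (O(M, z) = 43*(1 + M) = 43 + 43*M)
C = 36 (C = 6² = 36)
(O(-28, -56) + C)*(494 - 1703) = ((43 + 43*(-28)) + 36)*(494 - 1703) = ((43 - 1204) + 36)*(-1209) = (-1161 + 36)*(-1209) = -1125*(-1209) = 1360125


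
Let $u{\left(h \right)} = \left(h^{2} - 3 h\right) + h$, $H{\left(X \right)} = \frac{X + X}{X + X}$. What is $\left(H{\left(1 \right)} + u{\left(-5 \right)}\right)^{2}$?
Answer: $1296$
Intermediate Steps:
$H{\left(X \right)} = 1$ ($H{\left(X \right)} = \frac{2 X}{2 X} = 2 X \frac{1}{2 X} = 1$)
$u{\left(h \right)} = h^{2} - 2 h$
$\left(H{\left(1 \right)} + u{\left(-5 \right)}\right)^{2} = \left(1 - 5 \left(-2 - 5\right)\right)^{2} = \left(1 - -35\right)^{2} = \left(1 + 35\right)^{2} = 36^{2} = 1296$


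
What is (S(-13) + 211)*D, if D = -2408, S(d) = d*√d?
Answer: -508088 + 31304*I*√13 ≈ -5.0809e+5 + 1.1287e+5*I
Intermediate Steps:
S(d) = d^(3/2)
(S(-13) + 211)*D = ((-13)^(3/2) + 211)*(-2408) = (-13*I*√13 + 211)*(-2408) = (211 - 13*I*√13)*(-2408) = -508088 + 31304*I*√13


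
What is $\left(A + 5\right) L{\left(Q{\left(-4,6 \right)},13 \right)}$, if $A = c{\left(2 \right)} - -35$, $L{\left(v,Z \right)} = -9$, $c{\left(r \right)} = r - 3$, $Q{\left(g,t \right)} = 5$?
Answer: $-351$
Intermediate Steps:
$c{\left(r \right)} = -3 + r$
$A = 34$ ($A = \left(-3 + 2\right) - -35 = -1 + 35 = 34$)
$\left(A + 5\right) L{\left(Q{\left(-4,6 \right)},13 \right)} = \left(34 + 5\right) \left(-9\right) = 39 \left(-9\right) = -351$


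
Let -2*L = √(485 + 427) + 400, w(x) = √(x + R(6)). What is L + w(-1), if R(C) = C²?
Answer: -200 + √35 - 2*√57 ≈ -209.18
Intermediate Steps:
w(x) = √(36 + x) (w(x) = √(x + 6²) = √(x + 36) = √(36 + x))
L = -200 - 2*√57 (L = -(√(485 + 427) + 400)/2 = -(√912 + 400)/2 = -(4*√57 + 400)/2 = -(400 + 4*√57)/2 = -200 - 2*√57 ≈ -215.10)
L + w(-1) = (-200 - 2*√57) + √(36 - 1) = (-200 - 2*√57) + √35 = -200 + √35 - 2*√57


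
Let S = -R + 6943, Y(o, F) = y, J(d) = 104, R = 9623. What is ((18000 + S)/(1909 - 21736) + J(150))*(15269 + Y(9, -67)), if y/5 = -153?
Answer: 29685162752/19827 ≈ 1.4972e+6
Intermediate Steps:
y = -765 (y = 5*(-153) = -765)
Y(o, F) = -765
S = -2680 (S = -1*9623 + 6943 = -9623 + 6943 = -2680)
((18000 + S)/(1909 - 21736) + J(150))*(15269 + Y(9, -67)) = ((18000 - 2680)/(1909 - 21736) + 104)*(15269 - 765) = (15320/(-19827) + 104)*14504 = (15320*(-1/19827) + 104)*14504 = (-15320/19827 + 104)*14504 = (2046688/19827)*14504 = 29685162752/19827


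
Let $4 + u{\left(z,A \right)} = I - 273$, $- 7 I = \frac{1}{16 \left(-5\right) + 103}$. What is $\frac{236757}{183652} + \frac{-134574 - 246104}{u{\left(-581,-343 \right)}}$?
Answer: $\frac{5633217666851}{4095255948} \approx 1375.5$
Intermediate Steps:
$I = - \frac{1}{161}$ ($I = - \frac{1}{7 \left(16 \left(-5\right) + 103\right)} = - \frac{1}{7 \left(-80 + 103\right)} = - \frac{1}{7 \cdot 23} = \left(- \frac{1}{7}\right) \frac{1}{23} = - \frac{1}{161} \approx -0.0062112$)
$u{\left(z,A \right)} = - \frac{44598}{161}$ ($u{\left(z,A \right)} = -4 - \frac{43954}{161} = - \frac{44598}{161}$)
$\frac{236757}{183652} + \frac{-134574 - 246104}{u{\left(-581,-343 \right)}} = \frac{236757}{183652} + \frac{-134574 - 246104}{- \frac{44598}{161}} = 236757 \cdot \frac{1}{183652} + \left(-134574 - 246104\right) \left(- \frac{161}{44598}\right) = \frac{236757}{183652} - - \frac{30644579}{22299} = \frac{236757}{183652} + \frac{30644579}{22299} = \frac{5633217666851}{4095255948}$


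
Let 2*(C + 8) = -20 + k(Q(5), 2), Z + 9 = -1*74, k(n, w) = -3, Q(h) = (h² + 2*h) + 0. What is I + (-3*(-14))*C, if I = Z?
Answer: -902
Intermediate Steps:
Q(h) = h² + 2*h
Z = -83 (Z = -9 - 1*74 = -9 - 74 = -83)
C = -39/2 (C = -8 + (-20 - 3)/2 = -8 + (½)*(-23) = -8 - 23/2 = -39/2 ≈ -19.500)
I = -83
I + (-3*(-14))*C = -83 - 3*(-14)*(-39/2) = -83 + 42*(-39/2) = -83 - 819 = -902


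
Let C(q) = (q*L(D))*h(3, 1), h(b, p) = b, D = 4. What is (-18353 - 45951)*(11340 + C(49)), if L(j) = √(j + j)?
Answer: -729207360 - 18905376*√2 ≈ -7.5594e+8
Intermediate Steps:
L(j) = √2*√j (L(j) = √(2*j) = √2*√j)
C(q) = 6*q*√2 (C(q) = (q*(√2*√4))*3 = (q*(√2*2))*3 = (q*(2*√2))*3 = (2*q*√2)*3 = 6*q*√2)
(-18353 - 45951)*(11340 + C(49)) = (-18353 - 45951)*(11340 + 6*49*√2) = -64304*(11340 + 294*√2) = -729207360 - 18905376*√2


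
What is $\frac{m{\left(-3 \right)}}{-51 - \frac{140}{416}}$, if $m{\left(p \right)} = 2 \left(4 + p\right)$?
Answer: $- \frac{208}{5339} \approx -0.038959$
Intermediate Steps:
$m{\left(p \right)} = 8 + 2 p$
$\frac{m{\left(-3 \right)}}{-51 - \frac{140}{416}} = \frac{8 + 2 \left(-3\right)}{-51 - \frac{140}{416}} = \frac{8 - 6}{-51 - \frac{35}{104}} = \frac{1}{-51 - \frac{35}{104}} \cdot 2 = \frac{1}{- \frac{5339}{104}} \cdot 2 = \left(- \frac{104}{5339}\right) 2 = - \frac{208}{5339}$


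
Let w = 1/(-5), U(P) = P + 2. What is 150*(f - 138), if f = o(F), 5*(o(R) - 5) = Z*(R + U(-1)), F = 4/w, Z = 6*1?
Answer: -23370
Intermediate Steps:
U(P) = 2 + P
Z = 6
w = -⅕ (w = 1*(-⅕) = -⅕ ≈ -0.20000)
F = -20 (F = 4/(-⅕) = 4*(-5) = -20)
o(R) = 31/5 + 6*R/5 (o(R) = 5 + (6*(R + (2 - 1)))/5 = 5 + (6*(R + 1))/5 = 5 + (6*(1 + R))/5 = 5 + (6 + 6*R)/5 = 5 + (6/5 + 6*R/5) = 31/5 + 6*R/5)
f = -89/5 (f = 31/5 + (6/5)*(-20) = 31/5 - 24 = -89/5 ≈ -17.800)
150*(f - 138) = 150*(-89/5 - 138) = 150*(-779/5) = -23370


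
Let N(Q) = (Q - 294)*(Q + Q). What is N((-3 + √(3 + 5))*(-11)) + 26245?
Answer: 10955 + 10032*√2 ≈ 25142.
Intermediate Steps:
N(Q) = 2*Q*(-294 + Q) (N(Q) = (-294 + Q)*(2*Q) = 2*Q*(-294 + Q))
N((-3 + √(3 + 5))*(-11)) + 26245 = 2*((-3 + √(3 + 5))*(-11))*(-294 + (-3 + √(3 + 5))*(-11)) + 26245 = 2*((-3 + √8)*(-11))*(-294 + (-3 + √8)*(-11)) + 26245 = 2*((-3 + 2*√2)*(-11))*(-294 + (-3 + 2*√2)*(-11)) + 26245 = 2*(33 - 22*√2)*(-294 + (33 - 22*√2)) + 26245 = 2*(33 - 22*√2)*(-261 - 22*√2) + 26245 = 2*(-261 - 22*√2)*(33 - 22*√2) + 26245 = 26245 + 2*(-261 - 22*√2)*(33 - 22*√2)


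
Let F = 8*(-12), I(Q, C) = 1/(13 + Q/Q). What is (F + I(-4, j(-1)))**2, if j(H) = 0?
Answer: 1803649/196 ≈ 9202.3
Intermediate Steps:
I(Q, C) = 1/14 (I(Q, C) = 1/(13 + 1) = 1/14)
F = -96
(F + I(-4, j(-1)))**2 = (-96 + 1/14)**2 = (-1343/14)**2 = 1803649/196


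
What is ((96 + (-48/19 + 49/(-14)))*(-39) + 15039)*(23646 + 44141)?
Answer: 29700263967/38 ≈ 7.8159e+8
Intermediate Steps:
((96 + (-48/19 + 49/(-14)))*(-39) + 15039)*(23646 + 44141) = ((96 + (-48*1/19 + 49*(-1/14)))*(-39) + 15039)*67787 = ((96 + (-48/19 - 7/2))*(-39) + 15039)*67787 = ((96 - 229/38)*(-39) + 15039)*67787 = ((3419/38)*(-39) + 15039)*67787 = (-133341/38 + 15039)*67787 = (438141/38)*67787 = 29700263967/38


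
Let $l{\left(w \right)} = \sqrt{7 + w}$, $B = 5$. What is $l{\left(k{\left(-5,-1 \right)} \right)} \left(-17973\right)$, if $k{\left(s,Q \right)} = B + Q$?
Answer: $- 17973 \sqrt{11} \approx -59610.0$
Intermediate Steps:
$k{\left(s,Q \right)} = 5 + Q$
$l{\left(k{\left(-5,-1 \right)} \right)} \left(-17973\right) = \sqrt{7 + \left(5 - 1\right)} \left(-17973\right) = \sqrt{7 + 4} \left(-17973\right) = \sqrt{11} \left(-17973\right) = - 17973 \sqrt{11}$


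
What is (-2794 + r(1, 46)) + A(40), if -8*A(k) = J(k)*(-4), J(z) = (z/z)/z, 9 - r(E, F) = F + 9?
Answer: -227199/80 ≈ -2840.0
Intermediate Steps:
r(E, F) = -F (r(E, F) = 9 - (F + 9) = 9 - (9 + F) = 9 + (-9 - F) = -F)
J(z) = 1/z
A(k) = 1/(2*k) (A(k) = -(-4)/(8*k) = -(-1)/(2*k) = 1/(2*k))
(-2794 + r(1, 46)) + A(40) = (-2794 - 1*46) + (1/2)/40 = (-2794 - 46) + (1/2)*(1/40) = -2840 + 1/80 = -227199/80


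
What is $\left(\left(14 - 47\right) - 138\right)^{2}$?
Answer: $29241$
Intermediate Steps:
$\left(\left(14 - 47\right) - 138\right)^{2} = \left(-33 - 138\right)^{2} = \left(-171\right)^{2} = 29241$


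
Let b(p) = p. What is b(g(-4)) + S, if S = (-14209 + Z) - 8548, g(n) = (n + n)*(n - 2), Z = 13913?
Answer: -8796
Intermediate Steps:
g(n) = 2*n*(-2 + n) (g(n) = (2*n)*(-2 + n) = 2*n*(-2 + n))
S = -8844 (S = (-14209 + 13913) - 8548 = -296 - 8548 = -8844)
b(g(-4)) + S = 2*(-4)*(-2 - 4) - 8844 = 2*(-4)*(-6) - 8844 = 48 - 8844 = -8796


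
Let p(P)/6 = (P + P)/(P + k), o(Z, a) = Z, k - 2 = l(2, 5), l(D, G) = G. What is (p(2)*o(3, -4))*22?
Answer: 176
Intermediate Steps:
k = 7 (k = 2 + 5 = 7)
p(P) = 12*P/(7 + P) (p(P) = 6*((P + P)/(P + 7)) = 6*((2*P)/(7 + P)) = 6*(2*P/(7 + P)) = 12*P/(7 + P))
(p(2)*o(3, -4))*22 = ((12*2/(7 + 2))*3)*22 = ((12*2/9)*3)*22 = ((12*2*(1/9))*3)*22 = ((8/3)*3)*22 = 8*22 = 176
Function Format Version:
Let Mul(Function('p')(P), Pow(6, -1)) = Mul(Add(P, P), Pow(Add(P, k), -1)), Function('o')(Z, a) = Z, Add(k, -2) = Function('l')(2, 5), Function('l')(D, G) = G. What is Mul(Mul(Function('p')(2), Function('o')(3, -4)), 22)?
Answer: 176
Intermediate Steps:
k = 7 (k = Add(2, 5) = 7)
Function('p')(P) = Mul(12, P, Pow(Add(7, P), -1)) (Function('p')(P) = Mul(6, Mul(Add(P, P), Pow(Add(P, 7), -1))) = Mul(6, Mul(Mul(2, P), Pow(Add(7, P), -1))) = Mul(6, Mul(2, P, Pow(Add(7, P), -1))) = Mul(12, P, Pow(Add(7, P), -1)))
Mul(Mul(Function('p')(2), Function('o')(3, -4)), 22) = Mul(Mul(Mul(12, 2, Pow(Add(7, 2), -1)), 3), 22) = Mul(Mul(Mul(12, 2, Pow(9, -1)), 3), 22) = Mul(Mul(Mul(12, 2, Rational(1, 9)), 3), 22) = Mul(Mul(Rational(8, 3), 3), 22) = Mul(8, 22) = 176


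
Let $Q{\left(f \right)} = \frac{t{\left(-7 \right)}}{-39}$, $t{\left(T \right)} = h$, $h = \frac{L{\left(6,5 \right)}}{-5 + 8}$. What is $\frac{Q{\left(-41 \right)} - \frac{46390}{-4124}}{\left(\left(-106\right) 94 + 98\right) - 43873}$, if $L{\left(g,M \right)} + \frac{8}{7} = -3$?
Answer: $- \frac{19056503}{90753240942} \approx -0.00020998$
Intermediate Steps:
$L{\left(g,M \right)} = - \frac{29}{7}$ ($L{\left(g,M \right)} = - \frac{8}{7} - 3 = - \frac{29}{7}$)
$h = - \frac{29}{21}$ ($h = - \frac{29}{7 \left(-5 + 8\right)} = - \frac{29}{7 \cdot 3} = \left(- \frac{29}{7}\right) \frac{1}{3} = - \frac{29}{21} \approx -1.381$)
$t{\left(T \right)} = - \frac{29}{21}$
$Q{\left(f \right)} = \frac{29}{819}$ ($Q{\left(f \right)} = - \frac{29}{21 \left(-39\right)} = \left(- \frac{29}{21}\right) \left(- \frac{1}{39}\right) = \frac{29}{819}$)
$\frac{Q{\left(-41 \right)} - \frac{46390}{-4124}}{\left(\left(-106\right) 94 + 98\right) - 43873} = \frac{\frac{29}{819} - \frac{46390}{-4124}}{\left(\left(-106\right) 94 + 98\right) - 43873} = \frac{\frac{29}{819} - - \frac{23195}{2062}}{\left(-9964 + 98\right) - 43873} = \frac{\frac{29}{819} + \frac{23195}{2062}}{-9866 - 43873} = \frac{19056503}{1688778 \left(-53739\right)} = \frac{19056503}{1688778} \left(- \frac{1}{53739}\right) = - \frac{19056503}{90753240942}$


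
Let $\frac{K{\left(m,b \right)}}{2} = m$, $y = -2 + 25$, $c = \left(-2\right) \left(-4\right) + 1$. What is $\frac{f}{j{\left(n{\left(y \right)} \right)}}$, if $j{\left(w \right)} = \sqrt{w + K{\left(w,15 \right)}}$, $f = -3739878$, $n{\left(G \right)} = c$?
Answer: $- 415542 \sqrt{3} \approx -7.1974 \cdot 10^{5}$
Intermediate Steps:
$c = 9$ ($c = 8 + 1 = 9$)
$y = 23$
$n{\left(G \right)} = 9$
$K{\left(m,b \right)} = 2 m$
$j{\left(w \right)} = \sqrt{3} \sqrt{w}$ ($j{\left(w \right)} = \sqrt{w + 2 w} = \sqrt{3 w} = \sqrt{3} \sqrt{w}$)
$\frac{f}{j{\left(n{\left(y \right)} \right)}} = - \frac{3739878}{\sqrt{3} \sqrt{9}} = - \frac{3739878}{\sqrt{3} \cdot 3} = - \frac{3739878}{3 \sqrt{3}} = - 3739878 \frac{\sqrt{3}}{9} = - 415542 \sqrt{3}$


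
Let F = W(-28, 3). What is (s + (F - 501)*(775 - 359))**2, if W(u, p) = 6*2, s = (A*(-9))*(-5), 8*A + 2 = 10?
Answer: 41363017641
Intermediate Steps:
A = 1 (A = -1/4 + (1/8)*10 = -1/4 + 5/4 = 1)
s = 45 (s = (1*(-9))*(-5) = -9*(-5) = 45)
W(u, p) = 12
F = 12
(s + (F - 501)*(775 - 359))**2 = (45 + (12 - 501)*(775 - 359))**2 = (45 - 489*416)**2 = (45 - 203424)**2 = (-203379)**2 = 41363017641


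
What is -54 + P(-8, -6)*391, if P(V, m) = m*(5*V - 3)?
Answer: 100824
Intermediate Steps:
P(V, m) = m*(-3 + 5*V)
-54 + P(-8, -6)*391 = -54 - 6*(-3 + 5*(-8))*391 = -54 - 6*(-3 - 40)*391 = -54 - 6*(-43)*391 = -54 + 258*391 = -54 + 100878 = 100824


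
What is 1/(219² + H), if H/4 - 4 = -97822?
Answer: -1/343311 ≈ -2.9128e-6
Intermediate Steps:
H = -391272 (H = 16 + 4*(-97822) = 16 - 391288 = -391272)
1/(219² + H) = 1/(219² - 391272) = 1/(47961 - 391272) = 1/(-343311) = -1/343311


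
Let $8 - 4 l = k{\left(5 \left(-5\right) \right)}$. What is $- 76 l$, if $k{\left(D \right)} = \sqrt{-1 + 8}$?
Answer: $-152 + 19 \sqrt{7} \approx -101.73$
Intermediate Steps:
$k{\left(D \right)} = \sqrt{7}$
$l = 2 - \frac{\sqrt{7}}{4} \approx 1.3386$
$- 76 l = - 76 \left(2 - \frac{\sqrt{7}}{4}\right) = -152 + 19 \sqrt{7}$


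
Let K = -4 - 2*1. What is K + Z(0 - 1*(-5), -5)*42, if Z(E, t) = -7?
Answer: -300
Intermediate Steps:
K = -6 (K = -4 - 2 = -6)
K + Z(0 - 1*(-5), -5)*42 = -6 - 7*42 = -6 - 294 = -300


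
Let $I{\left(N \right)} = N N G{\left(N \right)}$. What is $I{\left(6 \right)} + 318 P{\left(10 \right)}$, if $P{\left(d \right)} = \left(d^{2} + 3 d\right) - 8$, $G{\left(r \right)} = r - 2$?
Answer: $38940$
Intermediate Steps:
$G{\left(r \right)} = -2 + r$ ($G{\left(r \right)} = r - 2 = -2 + r$)
$P{\left(d \right)} = -8 + d^{2} + 3 d$
$I{\left(N \right)} = N^{2} \left(-2 + N\right)$ ($I{\left(N \right)} = N N \left(-2 + N\right) = N^{2} \left(-2 + N\right)$)
$I{\left(6 \right)} + 318 P{\left(10 \right)} = 6^{2} \left(-2 + 6\right) + 318 \left(-8 + 10^{2} + 3 \cdot 10\right) = 36 \cdot 4 + 318 \left(-8 + 100 + 30\right) = 144 + 318 \cdot 122 = 144 + 38796 = 38940$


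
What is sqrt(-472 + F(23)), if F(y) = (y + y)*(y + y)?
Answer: 2*sqrt(411) ≈ 40.546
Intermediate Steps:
F(y) = 4*y**2 (F(y) = (2*y)*(2*y) = 4*y**2)
sqrt(-472 + F(23)) = sqrt(-472 + 4*23**2) = sqrt(-472 + 4*529) = sqrt(-472 + 2116) = sqrt(1644) = 2*sqrt(411)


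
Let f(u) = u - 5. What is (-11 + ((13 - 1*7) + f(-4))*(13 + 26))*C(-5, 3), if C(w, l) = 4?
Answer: -512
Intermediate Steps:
f(u) = -5 + u
(-11 + ((13 - 1*7) + f(-4))*(13 + 26))*C(-5, 3) = (-11 + ((13 - 1*7) + (-5 - 4))*(13 + 26))*4 = (-11 + ((13 - 7) - 9)*39)*4 = (-11 + (6 - 9)*39)*4 = (-11 - 3*39)*4 = (-11 - 117)*4 = -128*4 = -512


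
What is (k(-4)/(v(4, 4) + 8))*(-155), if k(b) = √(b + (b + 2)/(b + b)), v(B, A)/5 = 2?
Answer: -155*I*√15/36 ≈ -16.675*I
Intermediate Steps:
v(B, A) = 10 (v(B, A) = 5*2 = 10)
k(b) = √(b + (2 + b)/(2*b)) (k(b) = √(b + (2 + b)/((2*b))) = √(b + (2 + b)*(1/(2*b))) = √(b + (2 + b)/(2*b)))
(k(-4)/(v(4, 4) + 8))*(-155) = ((√(2 + 4*(-4) + 4/(-4))/2)/(10 + 8))*(-155) = ((√(2 - 16 + 4*(-¼))/2)/18)*(-155) = ((√(2 - 16 - 1)/2)/18)*(-155) = ((√(-15)/2)/18)*(-155) = (((I*√15)/2)/18)*(-155) = ((I*√15/2)/18)*(-155) = (I*√15/36)*(-155) = -155*I*√15/36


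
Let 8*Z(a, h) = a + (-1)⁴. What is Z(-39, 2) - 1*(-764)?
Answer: 3037/4 ≈ 759.25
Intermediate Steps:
Z(a, h) = ⅛ + a/8 (Z(a, h) = (a + (-1)⁴)/8 = (a + 1)/8 = (1 + a)/8 = ⅛ + a/8)
Z(-39, 2) - 1*(-764) = (⅛ + (⅛)*(-39)) - 1*(-764) = (⅛ - 39/8) + 764 = -19/4 + 764 = 3037/4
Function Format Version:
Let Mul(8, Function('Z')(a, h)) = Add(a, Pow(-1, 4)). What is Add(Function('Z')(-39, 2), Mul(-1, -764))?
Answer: Rational(3037, 4) ≈ 759.25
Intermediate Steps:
Function('Z')(a, h) = Add(Rational(1, 8), Mul(Rational(1, 8), a)) (Function('Z')(a, h) = Mul(Rational(1, 8), Add(a, Pow(-1, 4))) = Mul(Rational(1, 8), Add(a, 1)) = Mul(Rational(1, 8), Add(1, a)) = Add(Rational(1, 8), Mul(Rational(1, 8), a)))
Add(Function('Z')(-39, 2), Mul(-1, -764)) = Add(Add(Rational(1, 8), Mul(Rational(1, 8), -39)), Mul(-1, -764)) = Add(Add(Rational(1, 8), Rational(-39, 8)), 764) = Add(Rational(-19, 4), 764) = Rational(3037, 4)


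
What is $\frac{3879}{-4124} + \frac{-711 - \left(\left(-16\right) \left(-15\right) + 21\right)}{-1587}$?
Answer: $- \frac{715815}{2181596} \approx -0.32812$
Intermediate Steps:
$\frac{3879}{-4124} + \frac{-711 - \left(\left(-16\right) \left(-15\right) + 21\right)}{-1587} = 3879 \left(- \frac{1}{4124}\right) + \left(-711 - \left(240 + 21\right)\right) \left(- \frac{1}{1587}\right) = - \frac{3879}{4124} + \left(-711 - 261\right) \left(- \frac{1}{1587}\right) = - \frac{3879}{4124} - - \frac{324}{529} = - \frac{3879}{4124} + \frac{324}{529} = - \frac{715815}{2181596}$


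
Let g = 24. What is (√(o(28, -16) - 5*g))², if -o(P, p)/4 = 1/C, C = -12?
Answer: -359/3 ≈ -119.67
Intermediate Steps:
o(P, p) = ⅓ (o(P, p) = -4/(-12) = -4*(-1/12) = ⅓)
(√(o(28, -16) - 5*g))² = (√(⅓ - 5*24))² = (√(⅓ - 120))² = (√(-359/3))² = (I*√1077/3)² = -359/3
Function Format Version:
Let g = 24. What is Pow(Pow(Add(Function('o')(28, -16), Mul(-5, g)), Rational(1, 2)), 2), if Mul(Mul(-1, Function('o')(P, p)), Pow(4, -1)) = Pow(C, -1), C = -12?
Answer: Rational(-359, 3) ≈ -119.67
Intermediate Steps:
Function('o')(P, p) = Rational(1, 3) (Function('o')(P, p) = Mul(-4, Pow(-12, -1)) = Mul(-4, Rational(-1, 12)) = Rational(1, 3))
Pow(Pow(Add(Function('o')(28, -16), Mul(-5, g)), Rational(1, 2)), 2) = Pow(Pow(Add(Rational(1, 3), Mul(-5, 24)), Rational(1, 2)), 2) = Pow(Pow(Add(Rational(1, 3), -120), Rational(1, 2)), 2) = Pow(Pow(Rational(-359, 3), Rational(1, 2)), 2) = Pow(Mul(Rational(1, 3), I, Pow(1077, Rational(1, 2))), 2) = Rational(-359, 3)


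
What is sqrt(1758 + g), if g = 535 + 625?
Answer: sqrt(2918) ≈ 54.018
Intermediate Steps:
g = 1160
sqrt(1758 + g) = sqrt(1758 + 1160) = sqrt(2918)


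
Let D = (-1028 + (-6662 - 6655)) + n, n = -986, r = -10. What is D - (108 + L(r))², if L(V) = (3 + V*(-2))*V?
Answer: -30215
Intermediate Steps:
D = -15331 (D = (-1028 + (-6662 - 6655)) - 986 = (-1028 - 13317) - 986 = -14345 - 986 = -15331)
L(V) = V*(3 - 2*V) (L(V) = (3 - 2*V)*V = V*(3 - 2*V))
D - (108 + L(r))² = -15331 - (108 - 10*(3 - 2*(-10)))² = -15331 - (108 - 10*(3 + 20))² = -15331 - (108 - 10*23)² = -15331 - (108 - 230)² = -15331 - 1*(-122)² = -15331 - 1*14884 = -15331 - 14884 = -30215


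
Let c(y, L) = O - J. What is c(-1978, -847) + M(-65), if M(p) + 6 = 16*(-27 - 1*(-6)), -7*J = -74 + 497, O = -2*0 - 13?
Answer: -2062/7 ≈ -294.57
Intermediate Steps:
O = -13 (O = 0 - 13 = -13)
J = -423/7 (J = -(-74 + 497)/7 = -1/7*423 = -423/7 ≈ -60.429)
c(y, L) = 332/7 (c(y, L) = -13 - 1*(-423/7) = -13 + 423/7 = 332/7)
M(p) = -342 (M(p) = -6 + 16*(-27 - 1*(-6)) = -6 + 16*(-27 + 6) = -6 + 16*(-21) = -6 - 336 = -342)
c(-1978, -847) + M(-65) = 332/7 - 342 = -2062/7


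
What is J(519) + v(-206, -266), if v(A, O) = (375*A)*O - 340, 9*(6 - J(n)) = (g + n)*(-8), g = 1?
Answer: 184937654/9 ≈ 2.0549e+7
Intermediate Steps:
J(n) = 62/9 + 8*n/9 (J(n) = 6 - (1 + n)*(-8)/9 = 6 - (-8 - 8*n)/9 = 6 + (8/9 + 8*n/9) = 62/9 + 8*n/9)
v(A, O) = -340 + 375*A*O (v(A, O) = 375*A*O - 340 = -340 + 375*A*O)
J(519) + v(-206, -266) = (62/9 + (8/9)*519) + (-340 + 375*(-206)*(-266)) = (62/9 + 1384/3) + (-340 + 20548500) = 4214/9 + 20548160 = 184937654/9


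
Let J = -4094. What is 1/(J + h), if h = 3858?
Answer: -1/236 ≈ -0.0042373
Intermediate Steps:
1/(J + h) = 1/(-4094 + 3858) = 1/(-236) = -1/236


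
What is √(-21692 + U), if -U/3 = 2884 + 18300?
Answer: 2*I*√21311 ≈ 291.97*I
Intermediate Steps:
U = -63552 (U = -3*(2884 + 18300) = -3*21184 = -63552)
√(-21692 + U) = √(-21692 - 63552) = √(-85244) = 2*I*√21311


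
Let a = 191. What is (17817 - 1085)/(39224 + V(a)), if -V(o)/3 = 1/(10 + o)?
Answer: 1121044/2628007 ≈ 0.42658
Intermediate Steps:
V(o) = -3/(10 + o)
(17817 - 1085)/(39224 + V(a)) = (17817 - 1085)/(39224 - 3/(10 + 191)) = 16732/(39224 - 3/201) = 16732/(39224 - 3*1/201) = 16732/(39224 - 1/67) = 16732/(2628007/67) = 16732*(67/2628007) = 1121044/2628007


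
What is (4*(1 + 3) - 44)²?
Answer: 784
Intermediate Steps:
(4*(1 + 3) - 44)² = (4*4 - 44)² = (16 - 44)² = (-28)² = 784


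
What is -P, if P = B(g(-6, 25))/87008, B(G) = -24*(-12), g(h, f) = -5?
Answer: -9/2719 ≈ -0.0033100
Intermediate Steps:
B(G) = 288
P = 9/2719 (P = 288/87008 = 288*(1/87008) = 9/2719 ≈ 0.0033100)
-P = -1*9/2719 = -9/2719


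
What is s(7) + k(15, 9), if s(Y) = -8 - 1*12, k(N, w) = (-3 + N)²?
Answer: 124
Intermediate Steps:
s(Y) = -20 (s(Y) = -8 - 12 = -20)
s(7) + k(15, 9) = -20 + (-3 + 15)² = -20 + 12² = -20 + 144 = 124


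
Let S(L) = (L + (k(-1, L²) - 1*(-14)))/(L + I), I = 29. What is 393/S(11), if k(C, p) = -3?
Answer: 7860/11 ≈ 714.54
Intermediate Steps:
S(L) = (11 + L)/(29 + L) (S(L) = (L + (-3 - 1*(-14)))/(L + 29) = (L + (-3 + 14))/(29 + L) = (L + 11)/(29 + L) = (11 + L)/(29 + L))
393/S(11) = 393/(((11 + 11)/(29 + 11))) = 393/((22/40)) = 393/(((1/40)*22)) = 393/(11/20) = 393*(20/11) = 7860/11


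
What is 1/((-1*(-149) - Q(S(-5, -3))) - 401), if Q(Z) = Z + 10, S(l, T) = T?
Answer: -1/259 ≈ -0.0038610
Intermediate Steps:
Q(Z) = 10 + Z
1/((-1*(-149) - Q(S(-5, -3))) - 401) = 1/((-1*(-149) - (10 - 3)) - 401) = 1/((149 - 1*7) - 401) = 1/((149 - 7) - 401) = 1/(142 - 401) = 1/(-259) = -1/259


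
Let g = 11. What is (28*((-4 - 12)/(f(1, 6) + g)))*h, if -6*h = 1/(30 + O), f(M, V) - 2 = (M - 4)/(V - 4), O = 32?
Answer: 224/2139 ≈ 0.10472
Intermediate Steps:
f(M, V) = 2 + (-4 + M)/(-4 + V) (f(M, V) = 2 + (M - 4)/(V - 4) = 2 + (-4 + M)/(-4 + V))
h = -1/372 (h = -1/(6*(30 + 32)) = -⅙/62 = -⅙*1/62 = -1/372 ≈ -0.0026882)
(28*((-4 - 12)/(f(1, 6) + g)))*h = (28*((-4 - 12)/((-12 + 1 + 2*6)/(-4 + 6) + 11)))*(-1/372) = (28*(-16/((-12 + 1 + 12)/2 + 11)))*(-1/372) = (28*(-16/((½)*1 + 11)))*(-1/372) = (28*(-16/(½ + 11)))*(-1/372) = (28*(-16/23/2))*(-1/372) = (28*(-16*2/23))*(-1/372) = (28*(-32/23))*(-1/372) = -896/23*(-1/372) = 224/2139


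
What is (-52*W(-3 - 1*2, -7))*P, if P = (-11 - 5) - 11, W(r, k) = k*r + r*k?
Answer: 98280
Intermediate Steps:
W(r, k) = 2*k*r (W(r, k) = k*r + k*r = 2*k*r)
P = -27 (P = -16 - 11 = -27)
(-52*W(-3 - 1*2, -7))*P = -104*(-7)*(-3 - 1*2)*(-27) = -104*(-7)*(-3 - 2)*(-27) = -104*(-7)*(-5)*(-27) = -52*70*(-27) = -3640*(-27) = 98280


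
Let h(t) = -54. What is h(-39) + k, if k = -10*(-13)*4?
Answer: 466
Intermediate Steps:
k = 520 (k = 130*4 = 520)
h(-39) + k = -54 + 520 = 466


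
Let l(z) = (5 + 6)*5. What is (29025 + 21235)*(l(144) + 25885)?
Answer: 1303744400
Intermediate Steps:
l(z) = 55 (l(z) = 11*5 = 55)
(29025 + 21235)*(l(144) + 25885) = (29025 + 21235)*(55 + 25885) = 50260*25940 = 1303744400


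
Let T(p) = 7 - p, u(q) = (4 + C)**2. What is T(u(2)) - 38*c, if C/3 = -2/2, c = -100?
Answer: 3806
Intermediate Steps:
C = -3 (C = 3*(-2/2) = 3*(-2*1/2) = 3*(-1) = -3)
u(q) = 1 (u(q) = (4 - 3)**2 = 1**2 = 1)
T(u(2)) - 38*c = (7 - 1*1) - 38*(-100) = (7 - 1) + 3800 = 6 + 3800 = 3806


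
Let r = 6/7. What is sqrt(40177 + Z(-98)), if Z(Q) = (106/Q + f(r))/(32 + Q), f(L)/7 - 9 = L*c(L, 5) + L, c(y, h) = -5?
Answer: 4*sqrt(133990890)/231 ≈ 200.44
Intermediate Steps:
r = 6/7 (r = 6*(1/7) = 6/7 ≈ 0.85714)
f(L) = 63 - 28*L (f(L) = 63 + 7*(L*(-5) + L) = 63 + 7*(-5*L + L) = 63 + 7*(-4*L) = 63 - 28*L)
Z(Q) = (39 + 106/Q)/(32 + Q) (Z(Q) = (106/Q + (63 - 28*6/7))/(32 + Q) = (106/Q + (63 - 24))/(32 + Q) = (106/Q + 39)/(32 + Q) = (39 + 106/Q)/(32 + Q))
sqrt(40177 + Z(-98)) = sqrt(40177 + (106 + 39*(-98))/((-98)*(32 - 98))) = sqrt(40177 - 1/98*(106 - 3822)/(-66)) = sqrt(40177 - 1/98*(-1/66)*(-3716)) = sqrt(40177 - 929/1617) = sqrt(64965280/1617) = 4*sqrt(133990890)/231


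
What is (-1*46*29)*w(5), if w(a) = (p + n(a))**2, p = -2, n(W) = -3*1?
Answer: -33350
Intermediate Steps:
n(W) = -3
w(a) = 25 (w(a) = (-2 - 3)**2 = (-5)**2 = 25)
(-1*46*29)*w(5) = (-1*46*29)*25 = -46*29*25 = -1334*25 = -33350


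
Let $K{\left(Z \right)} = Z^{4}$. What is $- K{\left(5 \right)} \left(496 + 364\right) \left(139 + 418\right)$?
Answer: $-299387500$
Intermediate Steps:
$- K{\left(5 \right)} \left(496 + 364\right) \left(139 + 418\right) = - 5^{4} \left(496 + 364\right) \left(139 + 418\right) = - 625 \cdot 860 \cdot 557 = - 625 \cdot 479020 = \left(-1\right) 299387500 = -299387500$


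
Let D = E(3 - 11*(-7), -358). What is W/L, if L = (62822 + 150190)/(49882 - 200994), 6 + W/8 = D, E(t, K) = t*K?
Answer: 8657508704/53253 ≈ 1.6257e+5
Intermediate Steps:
E(t, K) = K*t
D = -28640 (D = -358*(3 - 11*(-7)) = -358*(3 + 77) = -358*80 = -28640)
W = -229168 (W = -48 + 8*(-28640) = -48 - 229120 = -229168)
L = -53253/37778 (L = 213012/(-151112) = 213012*(-1/151112) = -53253/37778 ≈ -1.4096)
W/L = -229168/(-53253/37778) = -229168*(-37778/53253) = 8657508704/53253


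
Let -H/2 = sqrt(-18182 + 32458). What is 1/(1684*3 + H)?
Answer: 1263/6366400 + sqrt(3569)/6366400 ≈ 0.00020777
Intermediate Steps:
H = -4*sqrt(3569) (H = -2*sqrt(-18182 + 32458) = -4*sqrt(3569) ≈ -238.96)
1/(1684*3 + H) = 1/(1684*3 - 4*sqrt(3569)) = 1/(5052 - 4*sqrt(3569))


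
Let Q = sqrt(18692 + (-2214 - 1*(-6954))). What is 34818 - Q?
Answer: 34818 - 2*sqrt(5858) ≈ 34665.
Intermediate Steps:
Q = 2*sqrt(5858) (Q = sqrt(18692 + (-2214 + 6954)) = sqrt(18692 + 4740) = sqrt(23432) = 2*sqrt(5858) ≈ 153.08)
34818 - Q = 34818 - 2*sqrt(5858)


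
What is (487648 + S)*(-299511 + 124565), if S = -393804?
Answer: -16417632424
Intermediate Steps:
(487648 + S)*(-299511 + 124565) = (487648 - 393804)*(-299511 + 124565) = 93844*(-174946) = -16417632424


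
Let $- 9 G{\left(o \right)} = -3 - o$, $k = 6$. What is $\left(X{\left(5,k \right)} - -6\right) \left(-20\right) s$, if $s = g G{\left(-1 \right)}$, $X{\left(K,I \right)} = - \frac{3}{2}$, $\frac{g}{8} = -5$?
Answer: $800$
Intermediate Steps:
$g = -40$ ($g = 8 \left(-5\right) = -40$)
$G{\left(o \right)} = \frac{1}{3} + \frac{o}{9}$ ($G{\left(o \right)} = - \frac{-3 - o}{9} = \frac{1}{3} + \frac{o}{9}$)
$X{\left(K,I \right)} = - \frac{3}{2}$ ($X{\left(K,I \right)} = \left(-3\right) \frac{1}{2} = - \frac{3}{2}$)
$s = - \frac{80}{9}$ ($s = - 40 \left(\frac{1}{3} + \frac{1}{9} \left(-1\right)\right) = - 40 \left(\frac{1}{3} - \frac{1}{9}\right) = \left(-40\right) \frac{2}{9} = - \frac{80}{9} \approx -8.8889$)
$\left(X{\left(5,k \right)} - -6\right) \left(-20\right) s = \left(- \frac{3}{2} - -6\right) \left(-20\right) \left(- \frac{80}{9}\right) = \left(- \frac{3}{2} + 6\right) \left(-20\right) \left(- \frac{80}{9}\right) = \frac{9}{2} \left(-20\right) \left(- \frac{80}{9}\right) = \left(-90\right) \left(- \frac{80}{9}\right) = 800$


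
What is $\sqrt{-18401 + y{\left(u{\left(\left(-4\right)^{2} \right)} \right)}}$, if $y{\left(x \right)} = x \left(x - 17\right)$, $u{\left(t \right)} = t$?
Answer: $i \sqrt{18417} \approx 135.71 i$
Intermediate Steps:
$y{\left(x \right)} = x \left(-17 + x\right)$
$\sqrt{-18401 + y{\left(u{\left(\left(-4\right)^{2} \right)} \right)}} = \sqrt{-18401 + \left(-4\right)^{2} \left(-17 + \left(-4\right)^{2}\right)} = \sqrt{-18401 + 16 \left(-17 + 16\right)} = \sqrt{-18401 + 16 \left(-1\right)} = \sqrt{-18401 - 16} = \sqrt{-18417} = i \sqrt{18417}$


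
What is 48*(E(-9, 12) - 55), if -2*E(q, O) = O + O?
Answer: -3216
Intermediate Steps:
E(q, O) = -O (E(q, O) = -(O + O)/2 = -O)
48*(E(-9, 12) - 55) = 48*(-1*12 - 55) = 48*(-12 - 55) = 48*(-67) = -3216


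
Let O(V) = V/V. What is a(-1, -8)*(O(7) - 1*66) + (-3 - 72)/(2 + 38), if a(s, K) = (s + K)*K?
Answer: -37455/8 ≈ -4681.9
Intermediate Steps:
O(V) = 1
a(s, K) = K*(K + s) (a(s, K) = (K + s)*K = K*(K + s))
a(-1, -8)*(O(7) - 1*66) + (-3 - 72)/(2 + 38) = (-8*(-8 - 1))*(1 - 1*66) + (-3 - 72)/(2 + 38) = (-8*(-9))*(1 - 66) - 75/40 = 72*(-65) - 75*1/40 = -4680 - 15/8 = -37455/8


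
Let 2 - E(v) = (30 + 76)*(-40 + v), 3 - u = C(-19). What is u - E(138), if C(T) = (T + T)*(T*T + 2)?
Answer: 24183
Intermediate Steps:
C(T) = 2*T*(2 + T**2) (C(T) = (2*T)*(T**2 + 2) = (2*T)*(2 + T**2) = 2*T*(2 + T**2))
u = 13797 (u = 3 - 2*(-19)*(2 + (-19)**2) = 3 - 2*(-19)*(2 + 361) = 3 - 2*(-19)*363 = 3 - 1*(-13794) = 3 + 13794 = 13797)
E(v) = 4242 - 106*v (E(v) = 2 - (30 + 76)*(-40 + v) = 2 - 106*(-40 + v) = 2 - (-4240 + 106*v) = 2 + (4240 - 106*v) = 4242 - 106*v)
u - E(138) = 13797 - (4242 - 106*138) = 13797 - (4242 - 14628) = 13797 - 1*(-10386) = 13797 + 10386 = 24183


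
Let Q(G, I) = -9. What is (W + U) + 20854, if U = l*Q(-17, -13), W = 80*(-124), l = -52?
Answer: 11402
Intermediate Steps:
W = -9920
U = 468 (U = -52*(-9) = 468)
(W + U) + 20854 = (-9920 + 468) + 20854 = -9452 + 20854 = 11402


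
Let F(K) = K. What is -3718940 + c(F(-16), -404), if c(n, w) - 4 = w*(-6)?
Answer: -3716512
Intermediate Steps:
c(n, w) = 4 - 6*w (c(n, w) = 4 + w*(-6) = 4 - 6*w)
-3718940 + c(F(-16), -404) = -3718940 + (4 - 6*(-404)) = -3718940 + (4 + 2424) = -3718940 + 2428 = -3716512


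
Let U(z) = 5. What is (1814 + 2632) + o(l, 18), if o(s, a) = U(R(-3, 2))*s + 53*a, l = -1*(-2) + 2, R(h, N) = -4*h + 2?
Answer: 5420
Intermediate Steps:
R(h, N) = 2 - 4*h
l = 4 (l = 2 + 2 = 4)
o(s, a) = 5*s + 53*a
(1814 + 2632) + o(l, 18) = (1814 + 2632) + (5*4 + 53*18) = 4446 + (20 + 954) = 4446 + 974 = 5420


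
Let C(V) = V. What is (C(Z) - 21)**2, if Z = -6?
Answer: 729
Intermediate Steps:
(C(Z) - 21)**2 = (-6 - 21)**2 = (-27)**2 = 729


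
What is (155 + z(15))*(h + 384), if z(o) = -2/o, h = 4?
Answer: 901324/15 ≈ 60088.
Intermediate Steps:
(155 + z(15))*(h + 384) = (155 - 2/15)*(4 + 384) = (155 - 2*1/15)*388 = (155 - 2/15)*388 = (2323/15)*388 = 901324/15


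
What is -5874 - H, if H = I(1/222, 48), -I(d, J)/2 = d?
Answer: -652013/111 ≈ -5874.0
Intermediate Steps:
I(d, J) = -2*d
H = -1/111 (H = -2/222 = -2*1/222 = -1/111 ≈ -0.0090090)
-5874 - H = -5874 - 1*(-1/111) = -5874 + 1/111 = -652013/111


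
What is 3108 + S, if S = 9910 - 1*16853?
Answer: -3835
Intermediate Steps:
S = -6943 (S = 9910 - 16853 = -6943)
3108 + S = 3108 - 6943 = -3835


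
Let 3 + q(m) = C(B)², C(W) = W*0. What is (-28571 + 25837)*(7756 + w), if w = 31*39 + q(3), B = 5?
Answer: -24502108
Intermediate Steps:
C(W) = 0
q(m) = -3 (q(m) = -3 + 0² = -3 + 0 = -3)
w = 1206 (w = 31*39 - 3 = 1209 - 3 = 1206)
(-28571 + 25837)*(7756 + w) = (-28571 + 25837)*(7756 + 1206) = -2734*8962 = -24502108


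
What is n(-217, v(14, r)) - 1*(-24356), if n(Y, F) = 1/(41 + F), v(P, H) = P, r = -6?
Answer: 1339581/55 ≈ 24356.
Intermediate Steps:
n(-217, v(14, r)) - 1*(-24356) = 1/(41 + 14) - 1*(-24356) = 1/55 + 24356 = 1339581/55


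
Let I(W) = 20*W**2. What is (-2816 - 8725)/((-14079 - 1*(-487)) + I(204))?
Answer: -11541/818728 ≈ -0.014096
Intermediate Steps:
(-2816 - 8725)/((-14079 - 1*(-487)) + I(204)) = (-2816 - 8725)/((-14079 - 1*(-487)) + 20*204**2) = -11541/((-14079 + 487) + 20*41616) = -11541/(-13592 + 832320) = -11541/818728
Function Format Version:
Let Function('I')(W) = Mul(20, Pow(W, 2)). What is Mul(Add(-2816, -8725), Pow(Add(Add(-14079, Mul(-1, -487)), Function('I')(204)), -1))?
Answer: Rational(-11541, 818728) ≈ -0.014096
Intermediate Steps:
Mul(Add(-2816, -8725), Pow(Add(Add(-14079, Mul(-1, -487)), Function('I')(204)), -1)) = Mul(Add(-2816, -8725), Pow(Add(Add(-14079, Mul(-1, -487)), Mul(20, Pow(204, 2))), -1)) = Mul(-11541, Pow(Add(Add(-14079, 487), Mul(20, 41616)), -1)) = Mul(-11541, Pow(Add(-13592, 832320), -1)) = Mul(-11541, Pow(818728, -1)) = Mul(-11541, Rational(1, 818728)) = Rational(-11541, 818728)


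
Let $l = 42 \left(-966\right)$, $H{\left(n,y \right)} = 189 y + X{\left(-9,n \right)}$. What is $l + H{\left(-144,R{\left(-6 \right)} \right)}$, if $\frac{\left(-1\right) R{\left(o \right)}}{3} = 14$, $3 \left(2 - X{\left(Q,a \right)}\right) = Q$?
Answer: $-48505$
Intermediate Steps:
$X{\left(Q,a \right)} = 2 - \frac{Q}{3}$
$R{\left(o \right)} = -42$ ($R{\left(o \right)} = \left(-3\right) 14 = -42$)
$H{\left(n,y \right)} = 5 + 189 y$ ($H{\left(n,y \right)} = 189 y + \left(2 - -3\right) = 189 y + \left(2 + 3\right) = 189 y + 5 = 5 + 189 y$)
$l = -40572$
$l + H{\left(-144,R{\left(-6 \right)} \right)} = -40572 + \left(5 + 189 \left(-42\right)\right) = -40572 + \left(5 - 7938\right) = -40572 - 7933 = -48505$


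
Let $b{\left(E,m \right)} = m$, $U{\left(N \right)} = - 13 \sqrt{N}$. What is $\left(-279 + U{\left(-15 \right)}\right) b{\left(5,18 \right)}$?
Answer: $-5022 - 234 i \sqrt{15} \approx -5022.0 - 906.28 i$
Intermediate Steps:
$\left(-279 + U{\left(-15 \right)}\right) b{\left(5,18 \right)} = \left(-279 - 13 \sqrt{-15}\right) 18 = \left(-279 - 13 i \sqrt{15}\right) 18 = -5022 - 234 i \sqrt{15}$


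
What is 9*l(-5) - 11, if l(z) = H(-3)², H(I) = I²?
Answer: 718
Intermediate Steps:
l(z) = 81 (l(z) = ((-3)²)² = 9² = 81)
9*l(-5) - 11 = 9*81 - 11 = 729 - 11 = 718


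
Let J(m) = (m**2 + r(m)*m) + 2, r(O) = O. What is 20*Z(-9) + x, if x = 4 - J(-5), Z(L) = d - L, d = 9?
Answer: 312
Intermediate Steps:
J(m) = 2 + 2*m**2 (J(m) = (m**2 + m*m) + 2 = (m**2 + m**2) + 2 = 2*m**2 + 2 = 2 + 2*m**2)
Z(L) = 9 - L
x = -48 (x = 4 - (2 + 2*(-5)**2) = 4 - (2 + 2*25) = 4 - (2 + 50) = 4 - 1*52 = 4 - 52 = -48)
20*Z(-9) + x = 20*(9 - 1*(-9)) - 48 = 20*(9 + 9) - 48 = 20*18 - 48 = 360 - 48 = 312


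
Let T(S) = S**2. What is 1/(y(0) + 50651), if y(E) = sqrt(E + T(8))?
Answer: 1/50659 ≈ 1.9740e-5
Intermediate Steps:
y(E) = sqrt(64 + E) (y(E) = sqrt(E + 8**2) = sqrt(E + 64) = sqrt(64 + E))
1/(y(0) + 50651) = 1/(sqrt(64 + 0) + 50651) = 1/(sqrt(64) + 50651) = 1/(8 + 50651) = 1/50659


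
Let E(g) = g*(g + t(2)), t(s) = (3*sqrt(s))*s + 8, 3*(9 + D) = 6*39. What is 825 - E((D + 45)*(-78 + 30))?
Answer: -29898183 + 32832*sqrt(2) ≈ -2.9852e+7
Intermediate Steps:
D = 69 (D = -9 + (6*39)/3 = -9 + (1/3)*234 = -9 + 78 = 69)
t(s) = 8 + 3*s**(3/2) (t(s) = 3*s**(3/2) + 8 = 8 + 3*s**(3/2))
E(g) = g*(8 + g + 6*sqrt(2)) (E(g) = g*(g + (8 + 3*2**(3/2))) = g*(g + (8 + 3*(2*sqrt(2)))) = g*(g + (8 + 6*sqrt(2))) = g*(8 + g + 6*sqrt(2)))
825 - E((D + 45)*(-78 + 30)) = 825 - (69 + 45)*(-78 + 30)*(8 + (69 + 45)*(-78 + 30) + 6*sqrt(2)) = 825 - 114*(-48)*(8 + 114*(-48) + 6*sqrt(2)) = 825 - (-5472)*(8 - 5472 + 6*sqrt(2)) = 825 - (-5472)*(-5464 + 6*sqrt(2)) = 825 - (29899008 - 32832*sqrt(2)) = 825 + (-29899008 + 32832*sqrt(2)) = -29898183 + 32832*sqrt(2)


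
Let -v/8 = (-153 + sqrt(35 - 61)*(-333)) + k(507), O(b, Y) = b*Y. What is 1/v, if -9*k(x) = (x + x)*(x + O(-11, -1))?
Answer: 526629/246730343000 - 2997*I*sqrt(26)/246730343000 ≈ 2.1344e-6 - 6.1937e-8*I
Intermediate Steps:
O(b, Y) = Y*b
k(x) = -2*x*(11 + x)/9 (k(x) = -(x + x)*(x - 1*(-11))/9 = -2*x*(x + 11)/9 = -2*x*(11 + x)/9)
v = 1404344/3 + 2664*I*sqrt(26) (v = -8*((-153 + sqrt(35 - 61)*(-333)) - 2/9*507*(11 + 507)) = -8*((-153 + sqrt(-26)*(-333)) - 2/9*507*518) = -8*((-153 + (I*sqrt(26))*(-333)) - 175084/3) = -8*((-153 - 333*I*sqrt(26)) - 175084/3) = -8*(-175543/3 - 333*I*sqrt(26)) = 1404344/3 + 2664*I*sqrt(26) ≈ 4.6811e+5 + 13584.0*I)
1/v = 1/(1404344/3 + 2664*I*sqrt(26))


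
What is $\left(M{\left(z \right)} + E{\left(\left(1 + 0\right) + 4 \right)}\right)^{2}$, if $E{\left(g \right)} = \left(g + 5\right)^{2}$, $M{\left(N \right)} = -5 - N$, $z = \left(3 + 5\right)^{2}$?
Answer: $961$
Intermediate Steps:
$z = 64$ ($z = 8^{2} = 64$)
$E{\left(g \right)} = \left(5 + g\right)^{2}$
$\left(M{\left(z \right)} + E{\left(\left(1 + 0\right) + 4 \right)}\right)^{2} = \left(\left(-5 - 64\right) + \left(5 + \left(\left(1 + 0\right) + 4\right)\right)^{2}\right)^{2} = \left(\left(-5 - 64\right) + \left(5 + \left(1 + 4\right)\right)^{2}\right)^{2} = \left(-69 + \left(5 + 5\right)^{2}\right)^{2} = \left(-69 + 10^{2}\right)^{2} = \left(-69 + 100\right)^{2} = 31^{2} = 961$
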